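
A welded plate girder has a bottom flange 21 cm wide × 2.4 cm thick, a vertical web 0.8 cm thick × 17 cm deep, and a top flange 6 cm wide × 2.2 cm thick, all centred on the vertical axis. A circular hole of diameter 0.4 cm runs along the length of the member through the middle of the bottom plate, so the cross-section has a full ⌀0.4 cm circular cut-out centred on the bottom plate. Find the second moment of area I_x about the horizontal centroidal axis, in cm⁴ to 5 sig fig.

I_x ≈ 4613.6 cm⁴

Decompose the section into non-overlapping parts with the origin at the bottom-left of its bounding rectangle.
Bottom plate: 21 × 2.4, A = 50.4 cm², y = 1.2 cm, Ī = 24.192 cm⁴.
Web plate: 0.8 × 17, A = 13.6 cm², y = 10.9 cm, Ī = 327.5333 cm⁴.
Top plate: 6 × 2.2, A = 13.2 cm², y = 20.5 cm, Ī = 5.324 cm⁴.
Hole (subtracted): ⌀0.4, A = 0.1256637 cm², y = 1.2 cm, Ī = 0.001256637 cm⁴.
Centroid: ȳ = ΣA·y / ΣA = 6.216975 cm.
Transfer each piece to the horizontal centroidal axis using Ī + A·d² with d = y − 6.216975:
  bottom plate: d = -5.016975 cm → contributes +1292.762 cm⁴
  web plate: d = 4.683025 cm → contributes +625.7912 cm⁴
  top plate: d = 14.28303 cm → contributes +2698.187 cm⁴
  hole: d = -5.016975 cm → contributes −3.164217 cm⁴
Total I = 4613.576 cm⁴.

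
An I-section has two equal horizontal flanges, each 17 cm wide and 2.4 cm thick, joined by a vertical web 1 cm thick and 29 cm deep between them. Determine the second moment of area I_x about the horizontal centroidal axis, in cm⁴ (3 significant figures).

I_x ≈ 2.22 × 10⁴ cm⁴

Decompose the section into non-overlapping parts with the origin at the bottom-left of its bounding rectangle.
Bottom flange: 17 × 2.4, A = 40.8 cm², y = 1.2 cm, Ī = 19.584 cm⁴.
Web: 1 × 29, A = 29 cm², y = 16.9 cm, Ī = 2032.4 cm⁴.
Top flange: 17 × 2.4, A = 40.8 cm², y = 32.6 cm, Ī = 19.584 cm⁴.
By symmetry the centroid is at mid-height, ȳ = 16.9 cm.
Transfer each piece to the horizontal centroidal axis using Ī + A·d² with d = y − 16.9:
  bottom flange: d = -15.7 cm → contributes +10 076 cm⁴
  web: d = 0 cm → contributes +2032.4 cm⁴
  top flange: d = 15.7 cm → contributes +10 076 cm⁴
Total I = 22 185 cm⁴.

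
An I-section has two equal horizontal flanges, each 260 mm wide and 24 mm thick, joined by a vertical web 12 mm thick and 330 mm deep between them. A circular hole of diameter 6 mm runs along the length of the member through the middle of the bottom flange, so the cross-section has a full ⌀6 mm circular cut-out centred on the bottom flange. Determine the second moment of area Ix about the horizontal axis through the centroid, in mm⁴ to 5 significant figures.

Split into non-overlapping primitives; take the origin at the lower-left of the bounding box.
Bottom flange: 260 × 24, A = 6 240 mm², y = 12 mm, Ī = 299 520 mm⁴.
Web: 12 × 330, A = 3 960 mm², y = 189 mm, Ī = 35 937 000 mm⁴.
Top flange: 260 × 24, A = 6 240 mm², y = 366 mm, Ī = 299 520 mm⁴.
Hole (subtracted): ⌀6, A = 28.27433 mm², y = 12 mm, Ī = 63.61725 mm⁴.
Centroid: ȳ = ΣA·y / ΣA = 189.3049 mm.
Transfer each piece to the horizontal axis through the centroid using Ī + A·d² with d = y − 189.3049:
  bottom flange: d = -177.3049 mm → contributes +196 466 656 mm⁴
  web: d = -0.3049379 mm → contributes +35 937 368 mm⁴
  top flange: d = 176.6951 mm → contributes +195 119 465 mm⁴
  hole: d = -177.3049 mm → contributes −888 925 mm⁴
Total I = 426 634 564 mm⁴.

Ix ≈ 4.2663 × 10⁸ mm⁴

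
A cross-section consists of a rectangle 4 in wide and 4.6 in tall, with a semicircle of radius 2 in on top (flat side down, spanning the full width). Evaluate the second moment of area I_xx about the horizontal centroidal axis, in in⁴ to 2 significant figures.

Decompose the section into non-overlapping parts with the origin at the bottom-left of its bounding rectangle.
Rectangular body: 4 × 4.6, A = 18.4 in², y = 2.3 in, Ī = 32.45 in⁴.
Semicircular cap: semicircle r = 2, A = 6.283 in², y = 5.449 in, Ī = 1.756 in⁴.
Centroid: ȳ = ΣA·y / ΣA = 3.102 in.
Transfer each piece to the horizontal centroidal axis using Ī + A·d² with d = y − 3.102:
  rectangular body: d = -0.8015 in → contributes +44.27 in⁴
  semicircular cap: d = 2.347 in → contributes +36.37 in⁴
Total I = 80.64 in⁴.

I_xx ≈ 81 in⁴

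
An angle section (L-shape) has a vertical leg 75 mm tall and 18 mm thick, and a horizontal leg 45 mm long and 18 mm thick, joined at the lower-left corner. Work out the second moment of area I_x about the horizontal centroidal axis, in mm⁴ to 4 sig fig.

I_x ≈ 9.362 × 10⁵ mm⁴

Split into non-overlapping primitives; take the origin at the lower-left of the bounding box.
Vertical leg: 18 × 75, A = 1 350 mm², y = 37.5 mm, Ī = 632 813 mm⁴.
Horizontal leg (remainder): 27 × 18, A = 486 mm², y = 9 mm, Ī = 13 122 mm⁴.
Centroid: ȳ = ΣA·y / ΣA = 29.9559 mm.
Transfer each piece to the horizontal centroidal axis using Ī + A·d² with d = y − 29.9559:
  vertical leg: d = 7.54412 mm → contributes +709 646 mm⁴
  horizontal leg (remainder): d = -20.9559 mm → contributes +226 548 mm⁴
Total I = 936 194 mm⁴.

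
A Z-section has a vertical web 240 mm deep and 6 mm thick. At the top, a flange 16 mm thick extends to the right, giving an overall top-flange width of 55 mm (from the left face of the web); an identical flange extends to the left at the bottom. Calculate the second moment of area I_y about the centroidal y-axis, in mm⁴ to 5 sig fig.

Split into non-overlapping primitives; take the origin at the lower-left of the bounding box.
Web: 6 × 240, A = 1 440 mm², x = 52 mm, Ī = 4 320 mm⁴.
Top flange (beyond web): 49 × 16, A = 784 mm², x = 79.5 mm, Ī = 156865.3 mm⁴.
Bottom flange (beyond web): 49 × 16, A = 784 mm², x = 24.5 mm, Ī = 156865.3 mm⁴.
Centroid: x̄ = ΣA·x / ΣA = 52 mm.
Transfer each piece to the centroidal y-axis using Ī + A·d² with d = x − 52:
  web: d = 0 mm → contributes +4 320 mm⁴
  top flange (beyond web): d = 27.5 mm → contributes +749765.3 mm⁴
  bottom flange (beyond web): d = -27.5 mm → contributes +749765.3 mm⁴
Total I = 1 503 851 mm⁴.

I_y ≈ 1.5039 × 10⁶ mm⁴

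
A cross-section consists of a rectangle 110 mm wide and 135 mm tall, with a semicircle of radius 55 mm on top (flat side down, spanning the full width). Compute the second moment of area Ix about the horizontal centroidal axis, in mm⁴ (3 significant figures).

Ix ≈ 5.33 × 10⁷ mm⁴

Break the section into simple shapes (no overlaps), measuring from the bottom-left corner of the bounding box.
Rectangular body: 110 × 135, A = 14 850 mm², y = 67.5 mm, Ī = 22 553 438 mm⁴.
Semicircular cap: semicircle r = 55, A = 4751.7 mm², y = 158.34 mm, Ī = 1 004 345 mm⁴.
Centroid: ȳ = ΣA·y / ΣA = 89.521 mm.
Transfer each piece to the horizontal centroidal axis using Ī + A·d² with d = y − 89.521:
  rectangular body: d = -22.021 mm → contributes +29 754 749 mm⁴
  semicircular cap: d = 68.821 mm → contributes +23 510 060 mm⁴
Total I = 53 264 809 mm⁴.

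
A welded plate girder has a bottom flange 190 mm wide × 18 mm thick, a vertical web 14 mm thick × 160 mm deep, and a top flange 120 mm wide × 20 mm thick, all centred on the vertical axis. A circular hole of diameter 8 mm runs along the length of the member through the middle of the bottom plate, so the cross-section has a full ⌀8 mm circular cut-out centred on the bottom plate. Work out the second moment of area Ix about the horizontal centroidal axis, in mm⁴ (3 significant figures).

Break the section into simple shapes (no overlaps), measuring from the bottom-left corner of the bounding box.
Bottom plate: 190 × 18, A = 3 420 mm², y = 9 mm, Ī = 92 340 mm⁴.
Web plate: 14 × 160, A = 2 240 mm², y = 98 mm, Ī = 4 778 667 mm⁴.
Top plate: 120 × 20, A = 2 400 mm², y = 188 mm, Ī = 80 000 mm⁴.
Hole (subtracted): ⌀8, A = 50.265 mm², y = 9 mm, Ī = 201.06 mm⁴.
Centroid: ȳ = ΣA·y / ΣA = 87.524 mm.
Transfer each piece to the horizontal centroidal axis using Ī + A·d² with d = y − 87.524:
  bottom plate: d = -78.524 mm → contributes +21 180 365 mm⁴
  web plate: d = 10.476 mm → contributes +5 024 478 mm⁴
  top plate: d = 100.48 mm → contributes +24 308 807 mm⁴
  hole: d = -78.524 mm → contributes −310 143 mm⁴
Total I = 50 203 507 mm⁴.

Ix ≈ 5.02 × 10⁷ mm⁴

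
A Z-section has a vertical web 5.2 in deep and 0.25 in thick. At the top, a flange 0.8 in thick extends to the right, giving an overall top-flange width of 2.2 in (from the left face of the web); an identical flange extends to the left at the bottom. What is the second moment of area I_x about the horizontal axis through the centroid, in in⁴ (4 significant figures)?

I_x ≈ 18.20 in⁴

Split into non-overlapping primitives; take the origin at the lower-left of the bounding box.
Web: 0.25 × 5.2, A = 1.3 in², y = 2.6 in, Ī = 2.92933 in⁴.
Top flange (beyond web): 1.95 × 0.8, A = 1.56 in², y = 4.8 in, Ī = 0.0832 in⁴.
Bottom flange (beyond web): 1.95 × 0.8, A = 1.56 in², y = 0.4 in, Ī = 0.0832 in⁴.
Centroid: ȳ = ΣA·y / ΣA = 2.6 in.
Transfer each piece to the horizontal axis through the centroid using Ī + A·d² with d = y − 2.6:
  web: d = 0 in → contributes +2.92933 in⁴
  top flange (beyond web): d = 2.2 in → contributes +7.6336 in⁴
  bottom flange (beyond web): d = -2.2 in → contributes +7.6336 in⁴
Total I = 18.1965 in⁴.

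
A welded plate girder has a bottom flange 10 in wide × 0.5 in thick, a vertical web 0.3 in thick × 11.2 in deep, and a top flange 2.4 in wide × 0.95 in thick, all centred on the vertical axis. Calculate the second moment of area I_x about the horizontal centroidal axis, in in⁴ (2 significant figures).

I_x ≈ 270 in⁴

Decompose the section into non-overlapping parts with the origin at the bottom-left of its bounding rectangle.
Bottom plate: 10 × 0.5, A = 5 in², y = 0.25 in, Ī = 0.1042 in⁴.
Web plate: 0.3 × 11.2, A = 3.36 in², y = 6.1 in, Ī = 35.12 in⁴.
Top plate: 2.4 × 0.95, A = 2.28 in², y = 12.18 in, Ī = 0.1715 in⁴.
Centroid: ȳ = ΣA·y / ΣA = 4.653 in.
Transfer each piece to the horizontal centroidal axis using Ī + A·d² with d = y − 4.653:
  bottom plate: d = -4.403 in → contributes +97.02 in⁴
  web plate: d = 1.447 in → contributes +42.16 in⁴
  top plate: d = 7.522 in → contributes +129.2 in⁴
Total I = 268.4 in⁴.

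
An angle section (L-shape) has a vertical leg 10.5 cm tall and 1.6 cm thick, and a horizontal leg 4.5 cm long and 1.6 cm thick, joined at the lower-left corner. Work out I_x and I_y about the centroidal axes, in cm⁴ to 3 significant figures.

I_x ≈ 227 cm⁴, I_y ≈ 25.2 cm⁴

Decompose the section into non-overlapping parts with the origin at the bottom-left of its bounding rectangle.
Vertical leg: 1.6 × 10.5, A = 16.8 cm², y = 5.25 cm, Ī = 154.35 cm⁴.
Horizontal leg (remainder): 2.9 × 1.6, A = 4.64 cm², y = 0.8 cm, Ī = 0.98987 cm⁴.
Centroid: ȳ = ΣA·y / ΣA = 4.2869 cm.
Transfer each piece to the centroidal x-axis using Ī + A·d² with d = y − 4.2869:
  vertical leg: d = 0.96306 cm → contributes +169.93 cm⁴
  horizontal leg (remainder): d = -3.4869 cm → contributes +57.406 cm⁴
Total I = 227.34 cm⁴.
For the y-axis: x̄ = 1.2869 cm.
Repeating about the centroidal y-axis gives I_y = 25.242 cm⁴.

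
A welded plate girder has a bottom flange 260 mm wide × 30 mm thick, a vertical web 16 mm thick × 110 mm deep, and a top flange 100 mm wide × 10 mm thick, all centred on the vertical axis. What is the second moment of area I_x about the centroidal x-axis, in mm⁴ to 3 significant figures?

I_x ≈ 2.18 × 10⁷ mm⁴

Split into non-overlapping primitives; take the origin at the lower-left of the bounding box.
Bottom plate: 260 × 30, A = 7 800 mm², y = 15 mm, Ī = 585 000 mm⁴.
Web plate: 16 × 110, A = 1 760 mm², y = 85 mm, Ī = 1 774 667 mm⁴.
Top plate: 100 × 10, A = 1 000 mm², y = 145 mm, Ī = 8333.3 mm⁴.
Centroid: ȳ = ΣA·y / ΣA = 38.977 mm.
Transfer each piece to the centroidal x-axis using Ī + A·d² with d = y − 38.977:
  bottom plate: d = -23.977 mm → contributes +5 069 295 mm⁴
  web plate: d = 46.023 mm → contributes +5 502 508 mm⁴
  top plate: d = 106.02 mm → contributes +11 249 152 mm⁴
Total I = 21 820 955 mm⁴.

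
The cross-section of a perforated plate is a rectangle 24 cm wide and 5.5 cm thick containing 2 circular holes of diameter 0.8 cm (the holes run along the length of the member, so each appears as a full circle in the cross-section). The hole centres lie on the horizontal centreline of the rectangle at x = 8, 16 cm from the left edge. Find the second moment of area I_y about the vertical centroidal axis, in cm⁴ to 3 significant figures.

I_y ≈ 6320 cm⁴

Break the section into simple shapes (no overlaps), measuring from the bottom-left corner of the bounding box.
Plate: 24 × 5.5, A = 132 cm², x = 12 cm, Ī = 6 336 cm⁴.
Hole 1 (subtracted): ⌀0.8, A = 0.50265 cm², x = 8 cm, Ī = 0.020106 cm⁴.
Hole 2 (subtracted): ⌀0.8, A = 0.50265 cm², x = 16 cm, Ī = 0.020106 cm⁴.
By symmetry the centroid is at mid-width, x̄ = 12 cm.
Transfer each piece to the vertical centroidal axis using Ī + A·d² with d = x − 12:
  plate: d = 0 cm → contributes +6 336 cm⁴
  hole 1: d = -4 cm → contributes −8.0626 cm⁴
  hole 2: d = 4 cm → contributes −8.0626 cm⁴
Total I = 6319.9 cm⁴.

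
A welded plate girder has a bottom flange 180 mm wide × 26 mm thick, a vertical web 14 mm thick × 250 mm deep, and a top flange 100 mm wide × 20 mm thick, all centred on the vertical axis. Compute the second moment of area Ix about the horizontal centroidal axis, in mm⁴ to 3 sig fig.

Split into non-overlapping primitives; take the origin at the lower-left of the bounding box.
Bottom plate: 180 × 26, A = 4 680 mm², y = 13 mm, Ī = 263 640 mm⁴.
Web plate: 14 × 250, A = 3 500 mm², y = 151 mm, Ī = 18 229 167 mm⁴.
Top plate: 100 × 20, A = 2 000 mm², y = 286 mm, Ī = 66 667 mm⁴.
Centroid: ȳ = ΣA·y / ΣA = 114.08 mm.
Transfer each piece to the horizontal centroidal axis using Ī + A·d² with d = y − 114.08:
  bottom plate: d = -101.08 mm → contributes +48 080 499 mm⁴
  web plate: d = 36.919 mm → contributes +22 999 827 mm⁴
  top plate: d = 171.92 mm → contributes +59 179 261 mm⁴
Total I = 130 259 587 mm⁴.

Ix ≈ 1.30 × 10⁸ mm⁴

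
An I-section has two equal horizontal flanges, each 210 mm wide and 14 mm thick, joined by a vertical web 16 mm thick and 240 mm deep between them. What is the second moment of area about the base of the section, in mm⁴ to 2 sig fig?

Decompose the section into non-overlapping parts with the origin at the bottom-left of its bounding rectangle.
Bottom flange: 210 × 14, A = 2 940 mm², y = 7 mm, Ī = 48 020 mm⁴.
Web: 16 × 240, A = 3 840 mm², y = 134 mm, Ī = 18 432 000 mm⁴.
Top flange: 210 × 14, A = 2 940 mm², y = 261 mm, Ī = 48 020 mm⁴.
Transfer each piece to the bottom edge using Ī + A·d² with d = y − 0:
  bottom flange: d = 7 mm → contributes +192 080 mm⁴
  web: d = 134 mm → contributes +87 383 040 mm⁴
  top flange: d = 261 mm → contributes +200 323 760 mm⁴
Total I = 287 898 880 mm⁴.

I_base ≈ 2.9 × 10⁸ mm⁴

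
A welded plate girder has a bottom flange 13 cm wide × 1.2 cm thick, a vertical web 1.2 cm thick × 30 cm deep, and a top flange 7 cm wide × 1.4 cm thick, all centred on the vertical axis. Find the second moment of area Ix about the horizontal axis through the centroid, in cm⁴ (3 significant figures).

Ix ≈ 8790 cm⁴

Treat the section as a set of non-overlapping primitives; coordinates are from the bounding-box lower-left.
Bottom plate: 13 × 1.2, A = 15.6 cm², y = 0.6 cm, Ī = 1.872 cm⁴.
Web plate: 1.2 × 30, A = 36 cm², y = 16.2 cm, Ī = 2 700 cm⁴.
Top plate: 7 × 1.4, A = 9.8 cm², y = 31.9 cm, Ī = 1.6007 cm⁴.
Centroid: ȳ = ΣA·y / ΣA = 14.742 cm.
Transfer each piece to the horizontal axis through the centroid using Ī + A·d² with d = y − 14.742:
  bottom plate: d = -14.142 cm → contributes +3 122 cm⁴
  web plate: d = 1.4577 cm → contributes +2776.5 cm⁴
  top plate: d = 17.158 cm → contributes +2886.6 cm⁴
Total I = 8 785 cm⁴.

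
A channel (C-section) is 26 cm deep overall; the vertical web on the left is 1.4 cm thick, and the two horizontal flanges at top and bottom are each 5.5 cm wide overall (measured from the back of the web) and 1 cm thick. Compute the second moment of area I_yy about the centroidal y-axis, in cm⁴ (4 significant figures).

I_yy ≈ 68.04 cm⁴

Treat the section as a set of non-overlapping primitives; coordinates are from the bounding-box lower-left.
Web: 1.4 × 26, A = 36.4 cm², x = 0.7 cm, Ī = 5.94533 cm⁴.
Top flange (beyond web): 4.1 × 1, A = 4.1 cm², x = 3.45 cm, Ī = 5.74342 cm⁴.
Bottom flange (beyond web): 4.1 × 1, A = 4.1 cm², x = 3.45 cm, Ī = 5.74342 cm⁴.
Centroid: x̄ = ΣA·x / ΣA = 1.20561 cm.
Transfer each piece to the centroidal y-axis using Ī + A·d² with d = x − 1.20561:
  web: d = -0.505605 cm → contributes +15.2505 cm⁴
  top flange (beyond web): d = 2.24439 cm → contributes +26.3964 cm⁴
  bottom flange (beyond web): d = 2.24439 cm → contributes +26.3964 cm⁴
Total I = 68.0433 cm⁴.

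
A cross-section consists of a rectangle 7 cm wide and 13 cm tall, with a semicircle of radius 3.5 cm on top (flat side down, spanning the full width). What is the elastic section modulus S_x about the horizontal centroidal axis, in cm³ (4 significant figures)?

Treat the section as a set of non-overlapping primitives; coordinates are from the bounding-box lower-left.
Rectangular body: 7 × 13, A = 91 cm², y = 6.5 cm, Ī = 1281.58 cm⁴.
Semicircular cap: semicircle r = 3.5, A = 19.2423 cm², y = 14.4854 cm, Ī = 16.4704 cm⁴.
Centroid: ȳ = ΣA·y / ΣA = 7.89382 cm.
Transfer each piece to the horizontal centroidal axis using Ī + A·d² with d = y − 7.89382:
  rectangular body: d = -1.39382 cm → contributes +1458.37 cm⁴
  semicircular cap: d = 6.59162 cm → contributes +852.537 cm⁴
Total I = 2310.91 cm⁴.
Extreme fibre distance c = 8.60618 cm; S = I/c = 268.517 cm³.

S_x ≈ 268.5 cm³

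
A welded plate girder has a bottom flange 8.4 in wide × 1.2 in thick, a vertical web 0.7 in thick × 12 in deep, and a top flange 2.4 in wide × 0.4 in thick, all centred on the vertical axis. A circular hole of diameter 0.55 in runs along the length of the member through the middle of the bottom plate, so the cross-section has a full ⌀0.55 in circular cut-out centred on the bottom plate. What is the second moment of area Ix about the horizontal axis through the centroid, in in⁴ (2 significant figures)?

Ix ≈ 390 in⁴

Split into non-overlapping primitives; take the origin at the lower-left of the bounding box.
Bottom plate: 8.4 × 1.2, A = 10.08 in², y = 0.6 in, Ī = 1.21 in⁴.
Web plate: 0.7 × 12, A = 8.4 in², y = 7.2 in, Ī = 100.8 in⁴.
Top plate: 2.4 × 0.4, A = 0.96 in², y = 13.4 in, Ī = 0.0128 in⁴.
Hole (subtracted): ⌀0.55, A = 0.2376 in², y = 0.6 in, Ī = 0.004492 in⁴.
Centroid: ȳ = ΣA·y / ΣA = 4.127 in.
Transfer each piece to the horizontal axis through the centroid using Ī + A·d² with d = y − 4.127:
  bottom plate: d = -3.527 in → contributes +126.6 in⁴
  web plate: d = 3.073 in → contributes +180.1 in⁴
  top plate: d = 9.273 in → contributes +82.56 in⁴
  hole: d = -3.527 in → contributes −2.96 in⁴
Total I = 386.3 in⁴.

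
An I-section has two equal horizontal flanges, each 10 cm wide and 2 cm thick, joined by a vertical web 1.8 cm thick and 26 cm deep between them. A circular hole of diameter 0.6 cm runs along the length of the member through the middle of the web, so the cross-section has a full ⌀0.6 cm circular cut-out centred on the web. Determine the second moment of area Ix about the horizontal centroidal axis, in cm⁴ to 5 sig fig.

Ix ≈ 1.0490 × 10⁴ cm⁴

Treat the section as a set of non-overlapping primitives; coordinates are from the bounding-box lower-left.
Bottom flange: 10 × 2, A = 20 cm², y = 1 cm, Ī = 6.666667 cm⁴.
Web: 1.8 × 26, A = 46.8 cm², y = 15 cm, Ī = 2636.4 cm⁴.
Top flange: 10 × 2, A = 20 cm², y = 29 cm, Ī = 6.666667 cm⁴.
Hole (subtracted): ⌀0.6, A = 0.2827433 cm², y = 15 cm, Ī = 0.006361725 cm⁴.
By symmetry the centroid is at mid-height, ȳ = 15 cm.
Transfer each piece to the horizontal centroidal axis using Ī + A·d² with d = y − 15:
  bottom flange: d = -14 cm → contributes +3926.667 cm⁴
  web: d = 0 cm → contributes +2636.4 cm⁴
  top flange: d = 14 cm → contributes +3926.667 cm⁴
  hole: d = 0 cm → contributes −0.006361725 cm⁴
Total I = 10489.73 cm⁴.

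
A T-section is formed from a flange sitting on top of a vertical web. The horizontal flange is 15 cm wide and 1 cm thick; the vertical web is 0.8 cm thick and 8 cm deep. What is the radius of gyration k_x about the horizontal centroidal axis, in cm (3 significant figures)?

k_x ≈ 2.43 cm

Treat the section as a set of non-overlapping primitives; coordinates are from the bounding-box lower-left.
Flange: 15 × 1, A = 15 cm², y = 8.5 cm, Ī = 1.25 cm⁴.
Web: 0.8 × 8, A = 6.4 cm², y = 4 cm, Ī = 34.133 cm⁴.
Centroid: ȳ = ΣA·y / ΣA = 7.1542 cm.
Transfer each piece to the horizontal centroidal axis using Ī + A·d² with d = y − 7.1542:
  flange: d = 1.3458 cm → contributes +28.417 cm⁴
  web: d = -3.1542 cm → contributes +97.807 cm⁴
Total I = 126.22 cm⁴.
Radius of gyration: k = √(I/A) = √(126.22 / 21.4) = 2.4286 cm.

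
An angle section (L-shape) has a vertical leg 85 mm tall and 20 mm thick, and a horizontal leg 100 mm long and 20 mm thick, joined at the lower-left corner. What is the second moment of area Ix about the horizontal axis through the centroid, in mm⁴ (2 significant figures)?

Ix ≈ 1.9 × 10⁶ mm⁴

Treat the section as a set of non-overlapping primitives; coordinates are from the bounding-box lower-left.
Vertical leg: 20 × 85, A = 1 700 mm², y = 42.5 mm, Ī = 1 023 542 mm⁴.
Horizontal leg (remainder): 80 × 20, A = 1 600 mm², y = 10 mm, Ī = 53 333 mm⁴.
Centroid: ȳ = ΣA·y / ΣA = 26.74 mm.
Transfer each piece to the horizontal axis through the centroid using Ī + A·d² with d = y − 26.74:
  vertical leg: d = 15.76 mm → contributes +1 445 654 mm⁴
  horizontal leg (remainder): d = -16.74 mm → contributes +501 827 mm⁴
Total I = 1 947 481 mm⁴.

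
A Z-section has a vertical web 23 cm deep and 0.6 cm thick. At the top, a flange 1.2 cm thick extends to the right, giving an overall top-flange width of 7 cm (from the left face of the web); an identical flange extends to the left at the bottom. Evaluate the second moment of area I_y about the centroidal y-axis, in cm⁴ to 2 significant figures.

I_y ≈ 240 cm⁴

Break the section into simple shapes (no overlaps), measuring from the bottom-left corner of the bounding box.
Web: 0.6 × 23, A = 13.8 cm², x = 6.7 cm, Ī = 0.414 cm⁴.
Top flange (beyond web): 6.4 × 1.2, A = 7.68 cm², x = 10.2 cm, Ī = 26.21 cm⁴.
Bottom flange (beyond web): 6.4 × 1.2, A = 7.68 cm², x = 3.2 cm, Ī = 26.21 cm⁴.
Centroid: x̄ = ΣA·x / ΣA = 6.7 cm.
Transfer each piece to the centroidal y-axis using Ī + A·d² with d = x − 6.7:
  web: d = 0 cm → contributes +0.414 cm⁴
  top flange (beyond web): d = 3.5 cm → contributes +120.3 cm⁴
  bottom flange (beyond web): d = -3.5 cm → contributes +120.3 cm⁴
Total I = 241 cm⁴.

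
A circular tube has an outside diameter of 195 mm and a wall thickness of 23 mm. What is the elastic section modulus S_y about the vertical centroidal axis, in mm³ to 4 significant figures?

Decompose the section into non-overlapping parts with the origin at the bottom-left of its bounding rectangle.
Outer circle: ⌀195, A = 29864.8 mm², x = 97.5 mm, Ī = 70 975 481 mm⁴.
Bore (subtracted): ⌀149, A = 17436.6 mm², x = 97.5 mm, Ī = 24 194 406 mm⁴.
By symmetry the centroid is at mid-width, x̄ = 97.5 mm.
All pieces are centred on the vertical centroidal axis, so I = ΣĪ (holes subtracted) = 46 781 075 mm⁴.
Extreme fibre distance c = 97.5 mm; S = I/c = 479 806 mm³.

S_y ≈ 4.798 × 10⁵ mm³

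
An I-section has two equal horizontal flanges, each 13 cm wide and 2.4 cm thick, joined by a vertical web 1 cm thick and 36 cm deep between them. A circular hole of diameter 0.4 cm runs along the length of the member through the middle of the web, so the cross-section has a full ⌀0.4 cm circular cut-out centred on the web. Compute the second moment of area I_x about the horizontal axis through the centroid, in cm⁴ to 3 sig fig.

Decompose the section into non-overlapping parts with the origin at the bottom-left of its bounding rectangle.
Bottom flange: 13 × 2.4, A = 31.2 cm², y = 1.2 cm, Ī = 14.976 cm⁴.
Web: 1 × 36, A = 36 cm², y = 20.4 cm, Ī = 3 888 cm⁴.
Top flange: 13 × 2.4, A = 31.2 cm², y = 39.6 cm, Ī = 14.976 cm⁴.
Hole (subtracted): ⌀0.4, A = 0.12566 cm², y = 20.4 cm, Ī = 0.0012566 cm⁴.
By symmetry the centroid is at mid-height, ȳ = 20.4 cm.
Transfer each piece to the horizontal axis through the centroid using Ī + A·d² with d = y − 20.4:
  bottom flange: d = -19.2 cm → contributes +11 517 cm⁴
  web: d = 0 cm → contributes +3 888 cm⁴
  top flange: d = 19.2 cm → contributes +11 517 cm⁴
  hole: d = 0 cm → contributes −0.0012566 cm⁴
Total I = 26 921 cm⁴.

I_x ≈ 2.69 × 10⁴ cm⁴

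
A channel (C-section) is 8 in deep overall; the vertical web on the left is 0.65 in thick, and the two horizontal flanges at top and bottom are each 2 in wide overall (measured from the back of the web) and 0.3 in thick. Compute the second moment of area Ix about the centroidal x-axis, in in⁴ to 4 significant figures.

Treat the section as a set of non-overlapping primitives; coordinates are from the bounding-box lower-left.
Web: 0.65 × 8, A = 5.2 in², y = 4 in, Ī = 27.7333 in⁴.
Top flange (beyond web): 1.35 × 0.3, A = 0.405 in², y = 7.85 in, Ī = 0.0030375 in⁴.
Bottom flange (beyond web): 1.35 × 0.3, A = 0.405 in², y = 0.15 in, Ī = 0.0030375 in⁴.
By symmetry the centroid is at mid-height, ȳ = 4 in.
Transfer each piece to the centroidal x-axis using Ī + A·d² with d = y − 4:
  web: d = 0 in → contributes +27.7333 in⁴
  top flange (beyond web): d = 3.85 in → contributes +6.00615 in⁴
  bottom flange (beyond web): d = -3.85 in → contributes +6.00615 in⁴
Total I = 39.7456 in⁴.

Ix ≈ 39.75 in⁴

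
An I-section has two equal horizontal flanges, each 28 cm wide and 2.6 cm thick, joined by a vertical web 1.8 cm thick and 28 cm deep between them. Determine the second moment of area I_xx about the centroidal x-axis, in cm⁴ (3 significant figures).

I_xx ≈ 3.75 × 10⁴ cm⁴

Break the section into simple shapes (no overlaps), measuring from the bottom-left corner of the bounding box.
Bottom flange: 28 × 2.6, A = 72.8 cm², y = 1.3 cm, Ī = 41.011 cm⁴.
Web: 1.8 × 28, A = 50.4 cm², y = 16.6 cm, Ī = 3292.8 cm⁴.
Top flange: 28 × 2.6, A = 72.8 cm², y = 31.9 cm, Ī = 41.011 cm⁴.
By symmetry the centroid is at mid-height, ȳ = 16.6 cm.
Transfer each piece to the centroidal x-axis using Ī + A·d² with d = y − 16.6:
  bottom flange: d = -15.3 cm → contributes +17 083 cm⁴
  web: d = 0 cm → contributes +3292.8 cm⁴
  top flange: d = 15.3 cm → contributes +17 083 cm⁴
Total I = 37 458 cm⁴.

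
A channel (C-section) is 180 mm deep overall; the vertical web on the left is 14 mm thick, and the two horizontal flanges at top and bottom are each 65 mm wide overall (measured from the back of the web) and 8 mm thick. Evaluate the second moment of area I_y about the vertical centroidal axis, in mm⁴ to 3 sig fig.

I_y ≈ 8.69 × 10⁵ mm⁴

Treat the section as a set of non-overlapping primitives; coordinates are from the bounding-box lower-left.
Web: 14 × 180, A = 2 520 mm², x = 7 mm, Ī = 41 160 mm⁴.
Top flange (beyond web): 51 × 8, A = 408 mm², x = 39.5 mm, Ī = 88 434 mm⁴.
Bottom flange (beyond web): 51 × 8, A = 408 mm², x = 39.5 mm, Ī = 88 434 mm⁴.
Centroid: x̄ = ΣA·x / ΣA = 14.95 mm.
Transfer each piece to the vertical centroidal axis using Ī + A·d² with d = x − 14.95:
  web: d = -7.9496 mm → contributes +200 416 mm⁴
  top flange (beyond web): d = 24.55 mm → contributes +334 344 mm⁴
  bottom flange (beyond web): d = 24.55 mm → contributes +334 344 mm⁴
Total I = 869 104 mm⁴.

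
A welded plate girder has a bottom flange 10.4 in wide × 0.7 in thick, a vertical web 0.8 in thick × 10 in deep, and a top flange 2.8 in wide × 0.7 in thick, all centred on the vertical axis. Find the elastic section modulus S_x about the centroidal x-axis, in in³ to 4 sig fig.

Decompose the section into non-overlapping parts with the origin at the bottom-left of its bounding rectangle.
Bottom plate: 10.4 × 0.7, A = 7.28 in², y = 0.35 in, Ī = 0.297267 in⁴.
Web plate: 0.8 × 10, A = 8 in², y = 5.7 in, Ī = 66.6667 in⁴.
Top plate: 2.8 × 0.7, A = 1.96 in², y = 11.05 in, Ī = 0.0800333 in⁴.
Centroid: ȳ = ΣA·y / ΣA = 4.04907 in.
Transfer each piece to the centroidal x-axis using Ī + A·d² with d = y − 4.04907:
  bottom plate: d = -3.69907 in → contributes +99.9105 in⁴
  web plate: d = 1.65093 in → contributes +88.4712 in⁴
  top plate: d = 7.00093 in → contributes +96.1455 in⁴
Total I = 284.527 in⁴.
Extreme fibre distance c = 7.35093 in; S = I/c = 38.7063 in³.

S_x ≈ 38.71 in³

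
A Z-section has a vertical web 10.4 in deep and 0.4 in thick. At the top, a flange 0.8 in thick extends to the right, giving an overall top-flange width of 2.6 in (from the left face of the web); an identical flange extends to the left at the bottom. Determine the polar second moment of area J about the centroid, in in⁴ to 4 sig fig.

Split into non-overlapping primitives; take the origin at the lower-left of the bounding box.
Web: 0.4 × 10.4, A = 4.16 in², y = 5.2 in, Ī = 37.4955 in⁴.
Top flange (beyond web): 2.2 × 0.8, A = 1.76 in², y = 10 in, Ī = 0.0938667 in⁴.
Bottom flange (beyond web): 2.2 × 0.8, A = 1.76 in², y = 0.4 in, Ī = 0.0938667 in⁴.
Centroid: ȳ = ΣA·y / ΣA = 5.2 in.
Transfer each piece to the centroidal x-axis using Ī + A·d² with d = y − 5.2:
  web: d = 0 in → contributes +37.4955 in⁴
  top flange (beyond web): d = 4.8 in → contributes +40.6443 in⁴
  bottom flange (beyond web): d = -4.8 in → contributes +40.6443 in⁴
Total I = 118.784 in⁴.
For the y-axis: x̄ = 2.4 in.
Repeating about the centroidal y-axis gives I_y = 7.424 in⁴.
Polar second moment: J = I_x + I_y = 126.208 in⁴.

J ≈ 126.2 in⁴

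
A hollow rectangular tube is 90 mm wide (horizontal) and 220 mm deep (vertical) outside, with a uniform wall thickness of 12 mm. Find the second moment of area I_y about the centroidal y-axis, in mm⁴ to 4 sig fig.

Split into non-overlapping primitives; take the origin at the lower-left of the bounding box.
Outer rectangle: 90 × 220, A = 19 800 mm², x = 45 mm, Ī = 13 365 000 mm⁴.
Inner void (subtracted): 66 × 196, A = 12 936 mm², x = 45 mm, Ī = 4 695 768 mm⁴.
By symmetry the centroid is at mid-width, x̄ = 45 mm.
All pieces are centred on the centroidal y-axis, so I = ΣĪ (holes subtracted) = 8 669 232 mm⁴.

I_y ≈ 8.669 × 10⁶ mm⁴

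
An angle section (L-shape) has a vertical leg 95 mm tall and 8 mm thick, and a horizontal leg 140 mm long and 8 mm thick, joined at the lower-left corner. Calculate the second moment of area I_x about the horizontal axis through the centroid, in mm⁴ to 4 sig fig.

Split into non-overlapping primitives; take the origin at the lower-left of the bounding box.
Vertical leg: 8 × 95, A = 760 mm², y = 47.5 mm, Ī = 571 583 mm⁴.
Horizontal leg (remainder): 132 × 8, A = 1 056 mm², y = 4 mm, Ī = 5 632 mm⁴.
Centroid: ȳ = ΣA·y / ΣA = 22.2048 mm.
Transfer each piece to the horizontal axis through the centroid using Ī + A·d² with d = y − 22.2048:
  vertical leg: d = 25.2952 mm → contributes +1 057 865 mm⁴
  horizontal leg (remainder): d = -18.2048 mm → contributes +355 608 mm⁴
Total I = 1 413 473 mm⁴.

I_x ≈ 1.413 × 10⁶ mm⁴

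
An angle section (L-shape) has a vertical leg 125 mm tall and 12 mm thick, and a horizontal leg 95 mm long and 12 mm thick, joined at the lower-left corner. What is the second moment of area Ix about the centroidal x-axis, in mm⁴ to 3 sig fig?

Treat the section as a set of non-overlapping primitives; coordinates are from the bounding-box lower-left.
Vertical leg: 12 × 125, A = 1 500 mm², y = 62.5 mm, Ī = 1 953 125 mm⁴.
Horizontal leg (remainder): 83 × 12, A = 996 mm², y = 6 mm, Ī = 11 952 mm⁴.
Centroid: ȳ = ΣA·y / ΣA = 39.954 mm.
Transfer each piece to the centroidal x-axis using Ī + A·d² with d = y − 39.954:
  vertical leg: d = 22.546 mm → contributes +2 715 586 mm⁴
  horizontal leg (remainder): d = -33.954 mm → contributes +1 160 237 mm⁴
Total I = 3 875 823 mm⁴.

Ix ≈ 3.88 × 10⁶ mm⁴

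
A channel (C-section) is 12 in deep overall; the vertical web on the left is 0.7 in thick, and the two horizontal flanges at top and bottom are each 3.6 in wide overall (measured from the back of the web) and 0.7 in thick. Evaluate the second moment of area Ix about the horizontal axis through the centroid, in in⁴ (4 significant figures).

Decompose the section into non-overlapping parts with the origin at the bottom-left of its bounding rectangle.
Web: 0.7 × 12, A = 8.4 in², y = 6 in, Ī = 100.8 in⁴.
Top flange (beyond web): 2.9 × 0.7, A = 2.03 in², y = 11.65 in, Ī = 0.0828917 in⁴.
Bottom flange (beyond web): 2.9 × 0.7, A = 2.03 in², y = 0.35 in, Ī = 0.0828917 in⁴.
By symmetry the centroid is at mid-height, ȳ = 6 in.
Transfer each piece to the horizontal axis through the centroid using Ī + A·d² with d = y − 6:
  web: d = 0 in → contributes +100.8 in⁴
  top flange (beyond web): d = 5.65 in → contributes +64.8856 in⁴
  bottom flange (beyond web): d = -5.65 in → contributes +64.8856 in⁴
Total I = 230.571 in⁴.

Ix ≈ 230.6 in⁴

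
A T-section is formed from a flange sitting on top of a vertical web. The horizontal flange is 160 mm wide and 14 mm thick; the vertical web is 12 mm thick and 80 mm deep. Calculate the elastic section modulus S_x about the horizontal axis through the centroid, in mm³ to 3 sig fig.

Decompose the section into non-overlapping parts with the origin at the bottom-left of its bounding rectangle.
Flange: 160 × 14, A = 2 240 mm², y = 87 mm, Ī = 36 587 mm⁴.
Web: 12 × 80, A = 960 mm², y = 40 mm, Ī = 512 000 mm⁴.
Centroid: ȳ = ΣA·y / ΣA = 72.9 mm.
Transfer each piece to the horizontal axis through the centroid using Ī + A·d² with d = y − 72.9:
  flange: d = 14.1 mm → contributes +481 921 mm⁴
  web: d = -32.9 mm → contributes +1 551 114 mm⁴
Total I = 2 033 035 mm⁴.
Extreme fibre distance c = 72.9 mm; S = I/c = 27 888 mm³.

S_x ≈ 2.79 × 10⁴ mm³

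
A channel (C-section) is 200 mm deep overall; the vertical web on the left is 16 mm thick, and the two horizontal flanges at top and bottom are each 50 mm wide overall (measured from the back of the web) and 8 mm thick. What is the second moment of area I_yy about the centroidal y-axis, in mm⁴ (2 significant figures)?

Break the section into simple shapes (no overlaps), measuring from the bottom-left corner of the bounding box.
Web: 16 × 200, A = 3 200 mm², x = 8 mm, Ī = 68 267 mm⁴.
Top flange (beyond web): 34 × 8, A = 272 mm², x = 33 mm, Ī = 26 203 mm⁴.
Bottom flange (beyond web): 34 × 8, A = 272 mm², x = 33 mm, Ī = 26 203 mm⁴.
Centroid: x̄ = ΣA·x / ΣA = 11.63 mm.
Transfer each piece to the centroidal y-axis using Ī + A·d² with d = x − 11.63:
  web: d = -3.632 mm → contributes +110 490 mm⁴
  top flange (beyond web): d = 21.37 mm → contributes +150 390 mm⁴
  bottom flange (beyond web): d = 21.37 mm → contributes +150 390 mm⁴
Total I = 411 270 mm⁴.

I_yy ≈ 4.1 × 10⁵ mm⁴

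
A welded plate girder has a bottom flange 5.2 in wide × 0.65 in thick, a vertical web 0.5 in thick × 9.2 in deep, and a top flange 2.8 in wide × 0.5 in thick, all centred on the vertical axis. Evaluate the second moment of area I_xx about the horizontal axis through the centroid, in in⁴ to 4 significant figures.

I_xx ≈ 137.2 in⁴

Break the section into simple shapes (no overlaps), measuring from the bottom-left corner of the bounding box.
Bottom plate: 5.2 × 0.65, A = 3.38 in², y = 0.325 in, Ī = 0.119004 in⁴.
Web plate: 0.5 × 9.2, A = 4.6 in², y = 5.25 in, Ī = 32.4453 in⁴.
Top plate: 2.8 × 0.5, A = 1.4 in², y = 10.1 in, Ī = 0.0291667 in⁴.
Centroid: ȳ = ΣA·y / ΣA = 4.1992 in.
Transfer each piece to the horizontal axis through the centroid using Ī + A·d² with d = y − 4.1992:
  bottom plate: d = -3.8742 in → contributes +50.8509 in⁴
  web plate: d = 1.0508 in → contributes +37.5246 in⁴
  top plate: d = 5.9008 in → contributes +48.7764 in⁴
Total I = 137.152 in⁴.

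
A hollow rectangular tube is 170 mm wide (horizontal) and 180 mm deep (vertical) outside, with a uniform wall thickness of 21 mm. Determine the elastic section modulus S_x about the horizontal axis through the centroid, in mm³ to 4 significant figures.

S_x ≈ 6.065 × 10⁵ mm³

Split into non-overlapping primitives; take the origin at the lower-left of the bounding box.
Outer rectangle: 170 × 180, A = 30 600 mm², y = 90 mm, Ī = 82 620 000 mm⁴.
Inner void (subtracted): 128 × 138, A = 17 664 mm², y = 90 mm, Ī = 28 032 768 mm⁴.
By symmetry the centroid is at mid-height, ȳ = 90 mm.
All pieces are centred on the horizontal axis through the centroid, so I = ΣĪ (holes subtracted) = 54 587 232 mm⁴.
Extreme fibre distance c = 90 mm; S = I/c = 606 525 mm³.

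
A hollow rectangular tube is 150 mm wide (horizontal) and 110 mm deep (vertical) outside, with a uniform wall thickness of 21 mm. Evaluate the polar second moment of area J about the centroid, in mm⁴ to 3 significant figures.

Decompose the section into non-overlapping parts with the origin at the bottom-left of its bounding rectangle.
Outer rectangle: 150 × 110, A = 16 500 mm², y = 55 mm, Ī = 16 637 500 mm⁴.
Inner void (subtracted): 108 × 68, A = 7 344 mm², y = 55 mm, Ī = 2 829 888 mm⁴.
By symmetry the centroid is at mid-height, ȳ = 55 mm.
All pieces are centred on the centroidal x-axis, so I = ΣĪ (holes subtracted) = 13 807 612 mm⁴.
Repeating about the centroidal y-axis gives I_y = 23 799 132 mm⁴.
Polar second moment: J = I_x + I_y = 37 606 744 mm⁴.

J ≈ 3.76 × 10⁷ mm⁴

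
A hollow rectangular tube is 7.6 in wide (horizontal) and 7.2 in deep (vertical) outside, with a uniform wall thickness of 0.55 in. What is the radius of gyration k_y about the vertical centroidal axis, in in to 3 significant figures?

Treat the section as a set of non-overlapping primitives; coordinates are from the bounding-box lower-left.
Outer rectangle: 7.6 × 7.2, A = 54.72 in², x = 3.8 in, Ī = 263.39 in⁴.
Inner void (subtracted): 6.5 × 6.1, A = 39.65 in², x = 3.8 in, Ī = 139.6 in⁴.
By symmetry the centroid is at mid-width, x̄ = 3.8 in.
All pieces are centred on the vertical centroidal axis, so I = ΣĪ (holes subtracted) = 123.78 in⁴.
Radius of gyration: k = √(I/A) = √(123.78 / 15.07) = 2.866 in.

k_y ≈ 2.87 in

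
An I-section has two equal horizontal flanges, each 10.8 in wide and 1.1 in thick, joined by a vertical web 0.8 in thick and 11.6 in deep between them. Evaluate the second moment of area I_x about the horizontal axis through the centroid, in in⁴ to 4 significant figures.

Split into non-overlapping primitives; take the origin at the lower-left of the bounding box.
Bottom flange: 10.8 × 1.1, A = 11.88 in², y = 0.55 in, Ī = 1.1979 in⁴.
Web: 0.8 × 11.6, A = 9.28 in², y = 6.9 in, Ī = 104.06 in⁴.
Top flange: 10.8 × 1.1, A = 11.88 in², y = 13.25 in, Ī = 1.1979 in⁴.
By symmetry the centroid is at mid-height, ȳ = 6.9 in.
Transfer each piece to the horizontal axis through the centroid using Ī + A·d² with d = y − 6.9:
  bottom flange: d = -6.35 in → contributes +480.229 in⁴
  web: d = 0 in → contributes +104.06 in⁴
  top flange: d = 6.35 in → contributes +480.229 in⁴
Total I = 1064.52 in⁴.

I_x ≈ 1065 in⁴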